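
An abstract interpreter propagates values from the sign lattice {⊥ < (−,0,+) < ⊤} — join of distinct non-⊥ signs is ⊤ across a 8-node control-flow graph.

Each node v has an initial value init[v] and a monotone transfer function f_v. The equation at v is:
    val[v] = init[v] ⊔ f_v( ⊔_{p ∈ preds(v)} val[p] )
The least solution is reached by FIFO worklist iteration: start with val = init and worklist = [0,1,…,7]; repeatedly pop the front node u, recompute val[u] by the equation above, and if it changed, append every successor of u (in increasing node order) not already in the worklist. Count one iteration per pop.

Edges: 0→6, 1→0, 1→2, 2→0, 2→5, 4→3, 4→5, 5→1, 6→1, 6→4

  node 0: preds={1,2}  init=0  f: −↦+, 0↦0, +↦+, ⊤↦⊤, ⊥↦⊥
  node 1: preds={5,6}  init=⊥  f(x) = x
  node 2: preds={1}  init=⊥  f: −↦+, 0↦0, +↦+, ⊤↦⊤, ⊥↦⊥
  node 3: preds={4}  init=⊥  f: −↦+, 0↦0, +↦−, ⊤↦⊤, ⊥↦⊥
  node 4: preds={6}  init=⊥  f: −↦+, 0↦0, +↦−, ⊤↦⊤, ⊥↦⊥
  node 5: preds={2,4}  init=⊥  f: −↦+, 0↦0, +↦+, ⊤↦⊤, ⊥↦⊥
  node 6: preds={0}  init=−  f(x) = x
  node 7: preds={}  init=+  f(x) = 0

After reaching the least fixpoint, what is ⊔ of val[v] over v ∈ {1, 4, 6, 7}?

⊤

Trace (19 dequeues):
  [1] u=0 | in ⊥ | out 0 | ==
  [2] u=1 | in − | out − | prev ⊥ | push {0}
  [3] u=2 | in − | out + | prev ⊥ | push {}
  [4] u=3 | in ⊥ | out ⊥ | ==
  [5] u=4 | in − | out + | prev ⊥ | push {3}
  [6] u=5 | in + | out + | prev ⊥ | push {1}
  [7] u=6 | in 0 | out ⊤ | prev − | push {4}
  [8] u=7 | in ⊥ | out ⊤ | prev + | push {}
  [9] u=0 | in ⊤ | out ⊤ | prev 0 | push {6}
  [10] u=3 | in + | out − | prev ⊥ | push {}
  [11] u=1 | in ⊤ | out ⊤ | prev − | push {0,2}
  [12] u=4 | in ⊤ | out ⊤ | prev + | push {3,5}
  [13] u=6 | in ⊤ | out ⊤ | ==
  [14] u=0 | in ⊤ | out ⊤ | ==
  [15] u=2 | in ⊤ | out ⊤ | prev + | push {0}
  [16] u=3 | in ⊤ | out ⊤ | prev − | push {}
  [17] u=5 | in ⊤ | out ⊤ | prev + | push {1}
  [18] u=0 | in ⊤ | out ⊤ | ==
  [19] u=1 | in ⊤ | out ⊤ | ==

Converged values:
  [0] ⊤
  [1] ⊤
  [2] ⊤
  [3] ⊤
  [4] ⊤
  [5] ⊤
  [6] ⊤
  [7] ⊤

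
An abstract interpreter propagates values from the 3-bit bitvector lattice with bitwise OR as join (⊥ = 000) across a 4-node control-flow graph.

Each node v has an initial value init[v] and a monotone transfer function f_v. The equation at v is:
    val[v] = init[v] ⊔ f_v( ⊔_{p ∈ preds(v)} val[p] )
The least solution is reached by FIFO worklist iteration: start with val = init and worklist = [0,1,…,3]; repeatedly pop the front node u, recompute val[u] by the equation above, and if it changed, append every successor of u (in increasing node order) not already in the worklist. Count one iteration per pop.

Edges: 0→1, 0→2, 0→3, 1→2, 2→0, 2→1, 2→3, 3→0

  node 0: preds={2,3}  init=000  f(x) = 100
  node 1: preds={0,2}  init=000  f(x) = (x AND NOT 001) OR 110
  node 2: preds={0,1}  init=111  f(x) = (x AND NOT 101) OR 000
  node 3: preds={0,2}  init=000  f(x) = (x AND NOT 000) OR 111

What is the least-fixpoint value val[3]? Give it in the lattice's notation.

Trace (5 dequeues):
  [1] u=0 | in 111 | out 100 | prev 000 | push {}
  [2] u=1 | in 111 | out 110 | prev 000 | push {}
  [3] u=2 | in 110 | out 111 | ==
  [4] u=3 | in 111 | out 111 | prev 000 | push {0}
  [5] u=0 | in 111 | out 100 | ==

Converged values:
  [0] 100
  [1] 110
  [2] 111
  [3] 111

111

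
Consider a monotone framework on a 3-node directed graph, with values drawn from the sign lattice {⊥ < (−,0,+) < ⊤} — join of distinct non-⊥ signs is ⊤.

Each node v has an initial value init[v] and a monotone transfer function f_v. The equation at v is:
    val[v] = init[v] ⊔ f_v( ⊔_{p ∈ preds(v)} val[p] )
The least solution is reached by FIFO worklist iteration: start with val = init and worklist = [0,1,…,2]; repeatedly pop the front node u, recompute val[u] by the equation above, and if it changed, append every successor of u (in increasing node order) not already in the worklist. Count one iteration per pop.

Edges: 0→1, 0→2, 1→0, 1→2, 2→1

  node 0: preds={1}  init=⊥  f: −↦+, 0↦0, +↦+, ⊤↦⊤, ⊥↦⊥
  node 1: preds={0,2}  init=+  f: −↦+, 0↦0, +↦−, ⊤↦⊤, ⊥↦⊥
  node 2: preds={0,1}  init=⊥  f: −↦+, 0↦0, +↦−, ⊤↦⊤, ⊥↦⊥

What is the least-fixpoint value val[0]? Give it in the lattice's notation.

⊤

Trace (6 dequeues):
  [1] u=0 | in + | out + | prev ⊥ | push {}
  [2] u=1 | in + | out ⊤ | prev + | push {0}
  [3] u=2 | in ⊤ | out ⊤ | prev ⊥ | push {1}
  [4] u=0 | in ⊤ | out ⊤ | prev + | push {2}
  [5] u=1 | in ⊤ | out ⊤ | ==
  [6] u=2 | in ⊤ | out ⊤ | ==

Converged values:
  [0] ⊤
  [1] ⊤
  [2] ⊤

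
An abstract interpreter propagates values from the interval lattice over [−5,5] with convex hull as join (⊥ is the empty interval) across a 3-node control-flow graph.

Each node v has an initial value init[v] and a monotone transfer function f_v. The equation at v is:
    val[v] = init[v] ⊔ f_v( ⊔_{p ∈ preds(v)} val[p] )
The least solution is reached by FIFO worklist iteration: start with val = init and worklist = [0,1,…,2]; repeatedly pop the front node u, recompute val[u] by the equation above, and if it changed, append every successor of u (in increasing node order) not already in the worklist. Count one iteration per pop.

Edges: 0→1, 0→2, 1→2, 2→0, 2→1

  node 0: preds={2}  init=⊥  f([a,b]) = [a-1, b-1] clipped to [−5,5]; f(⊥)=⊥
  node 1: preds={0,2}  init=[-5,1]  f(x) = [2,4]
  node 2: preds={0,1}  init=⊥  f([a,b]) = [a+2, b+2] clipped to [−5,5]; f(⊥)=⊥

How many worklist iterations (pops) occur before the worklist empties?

Trace (6 dequeues):
  [1] u=0 | in ⊥ | out ⊥ | ==
  [2] u=1 | in ⊥ | out [-5,4] | prev [-5,1] | push {}
  [3] u=2 | in [-5,4] | out [-3,5] | prev ⊥ | push {0,1}
  [4] u=0 | in [-3,5] | out [-4,4] | prev ⊥ | push {2}
  [5] u=1 | in [-4,5] | out [-5,4] | ==
  [6] u=2 | in [-5,4] | out [-3,5] | ==

Converged values:
  [0] [-4,4]
  [1] [-5,4]
  [2] [-3,5]

6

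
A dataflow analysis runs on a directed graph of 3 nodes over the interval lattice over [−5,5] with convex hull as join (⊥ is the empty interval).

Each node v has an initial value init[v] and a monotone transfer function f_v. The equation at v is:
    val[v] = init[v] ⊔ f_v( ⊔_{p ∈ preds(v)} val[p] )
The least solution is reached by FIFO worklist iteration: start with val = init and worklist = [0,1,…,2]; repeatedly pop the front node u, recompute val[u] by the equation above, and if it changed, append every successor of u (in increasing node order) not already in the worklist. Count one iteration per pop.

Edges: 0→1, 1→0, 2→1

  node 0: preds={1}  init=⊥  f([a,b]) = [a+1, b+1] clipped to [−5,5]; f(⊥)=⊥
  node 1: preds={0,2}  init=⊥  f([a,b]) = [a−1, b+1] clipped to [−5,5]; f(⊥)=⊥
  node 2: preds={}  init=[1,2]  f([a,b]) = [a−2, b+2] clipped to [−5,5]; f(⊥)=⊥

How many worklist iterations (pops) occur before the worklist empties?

Worklist (7 pops):
  #1 pop 0: in=⊥ → ⊥ (no change)
  #2 pop 1: in=[1,2] → [0,3] (was ⊥); enqueue [0]
  #3 pop 2: in=⊥ → [1,2] (no change)
  #4 pop 0: in=[0,3] → [1,4] (was ⊥); enqueue [1]
  #5 pop 1: in=[1,4] → [0,5] (was [0,3]); enqueue [0]
  #6 pop 0: in=[0,5] → [1,5] (was [1,4]); enqueue [1]
  #7 pop 1: in=[1,5] → [0,5] (no change)

Fixpoint:
  val[0] = [1,5]
  val[1] = [0,5]
  val[2] = [1,2]

7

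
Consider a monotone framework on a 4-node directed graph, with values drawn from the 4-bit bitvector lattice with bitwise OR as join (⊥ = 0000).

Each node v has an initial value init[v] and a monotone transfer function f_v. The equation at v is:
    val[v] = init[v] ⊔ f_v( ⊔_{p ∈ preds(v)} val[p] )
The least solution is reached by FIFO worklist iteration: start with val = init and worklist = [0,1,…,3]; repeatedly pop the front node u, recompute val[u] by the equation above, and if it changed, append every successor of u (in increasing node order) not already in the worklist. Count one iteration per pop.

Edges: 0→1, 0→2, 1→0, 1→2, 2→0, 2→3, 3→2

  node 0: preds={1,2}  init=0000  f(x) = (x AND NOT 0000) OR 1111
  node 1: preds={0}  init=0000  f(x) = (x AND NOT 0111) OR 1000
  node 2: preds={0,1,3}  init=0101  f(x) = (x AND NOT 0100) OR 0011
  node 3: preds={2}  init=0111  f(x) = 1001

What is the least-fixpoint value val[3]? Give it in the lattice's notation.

1111

Iteration log — 6 steps:
  step 1. node 0  ⊔preds=0101  new=1111  old=0000  +wl: 
  step 2. node 1  ⊔preds=1111  new=1000  old=0000  +wl: 0
  step 3. node 2  ⊔preds=1111  new=1111  old=0101  +wl: 
  step 4. node 3  ⊔preds=1111  new=1111  old=0111  +wl: 2
  step 5. node 0  ⊔preds=1111  new=1111  stable
  step 6. node 2  ⊔preds=1111  new=1111  stable

Least fixpoint reached:
  node 0: 1111
  node 1: 1000
  node 2: 1111
  node 3: 1111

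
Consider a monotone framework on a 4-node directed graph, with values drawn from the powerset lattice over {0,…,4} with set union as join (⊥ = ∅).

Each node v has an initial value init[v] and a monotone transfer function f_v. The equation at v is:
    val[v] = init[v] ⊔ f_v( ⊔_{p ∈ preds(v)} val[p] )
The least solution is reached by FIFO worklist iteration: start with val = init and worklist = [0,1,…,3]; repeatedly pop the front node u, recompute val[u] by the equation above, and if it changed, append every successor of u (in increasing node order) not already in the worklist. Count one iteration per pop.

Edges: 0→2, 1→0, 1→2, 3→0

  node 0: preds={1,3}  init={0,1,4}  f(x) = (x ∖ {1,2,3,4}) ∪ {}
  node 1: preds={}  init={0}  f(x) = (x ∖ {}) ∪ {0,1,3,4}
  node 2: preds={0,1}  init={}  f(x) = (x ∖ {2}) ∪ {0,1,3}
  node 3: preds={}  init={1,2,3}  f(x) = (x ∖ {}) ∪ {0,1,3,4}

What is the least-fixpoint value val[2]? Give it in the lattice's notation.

{0,1,3,4}

Iteration log — 5 steps:
  step 1. node 0  ⊔preds={0,1,2,3}  new={0,1,4}  stable
  step 2. node 1  ⊔preds={}  new={0,1,3,4}  old={0}  +wl: 0
  step 3. node 2  ⊔preds={0,1,3,4}  new={0,1,3,4}  old={}  +wl: 
  step 4. node 3  ⊔preds={}  new={0,1,2,3,4}  old={1,2,3}  +wl: 
  step 5. node 0  ⊔preds={0,1,2,3,4}  new={0,1,4}  stable

Least fixpoint reached:
  node 0: {0,1,4}
  node 1: {0,1,3,4}
  node 2: {0,1,3,4}
  node 3: {0,1,2,3,4}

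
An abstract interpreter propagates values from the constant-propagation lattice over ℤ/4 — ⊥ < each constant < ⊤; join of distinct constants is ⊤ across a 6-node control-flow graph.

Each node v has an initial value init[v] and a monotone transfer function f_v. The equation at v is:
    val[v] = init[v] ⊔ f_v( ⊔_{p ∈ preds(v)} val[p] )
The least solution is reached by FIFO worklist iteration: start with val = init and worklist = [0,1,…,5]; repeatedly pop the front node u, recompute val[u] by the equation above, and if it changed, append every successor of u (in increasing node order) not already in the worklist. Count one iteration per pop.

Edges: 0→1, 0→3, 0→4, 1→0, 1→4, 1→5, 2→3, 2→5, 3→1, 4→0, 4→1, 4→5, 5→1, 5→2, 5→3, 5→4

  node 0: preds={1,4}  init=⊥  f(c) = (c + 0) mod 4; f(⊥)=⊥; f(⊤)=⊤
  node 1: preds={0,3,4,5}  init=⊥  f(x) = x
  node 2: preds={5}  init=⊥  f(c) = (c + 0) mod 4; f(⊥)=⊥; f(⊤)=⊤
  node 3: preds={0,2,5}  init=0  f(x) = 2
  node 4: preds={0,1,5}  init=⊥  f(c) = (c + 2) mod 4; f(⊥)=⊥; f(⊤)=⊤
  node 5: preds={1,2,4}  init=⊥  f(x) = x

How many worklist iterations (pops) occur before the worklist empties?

14

Worklist (14 pops):
  #1 pop 0: in=⊥ → ⊥ (no change)
  #2 pop 1: in=0 → 0 (was ⊥); enqueue [0]
  #3 pop 2: in=⊥ → ⊥ (no change)
  #4 pop 3: in=⊥ → ⊤ (was 0); enqueue [1]
  #5 pop 4: in=0 → 2 (was ⊥); enqueue []
  #6 pop 5: in=⊤ → ⊤ (was ⊥); enqueue [2,3,4]
  #7 pop 0: in=⊤ → ⊤ (was ⊥); enqueue []
  #8 pop 1: in=⊤ → ⊤ (was 0); enqueue [0,5]
  #9 pop 2: in=⊤ → ⊤ (was ⊥); enqueue []
  #10 pop 3: in=⊤ → ⊤ (no change)
  #11 pop 4: in=⊤ → ⊤ (was 2); enqueue [1]
  #12 pop 0: in=⊤ → ⊤ (no change)
  #13 pop 5: in=⊤ → ⊤ (no change)
  #14 pop 1: in=⊤ → ⊤ (no change)

Fixpoint:
  val[0] = ⊤
  val[1] = ⊤
  val[2] = ⊤
  val[3] = ⊤
  val[4] = ⊤
  val[5] = ⊤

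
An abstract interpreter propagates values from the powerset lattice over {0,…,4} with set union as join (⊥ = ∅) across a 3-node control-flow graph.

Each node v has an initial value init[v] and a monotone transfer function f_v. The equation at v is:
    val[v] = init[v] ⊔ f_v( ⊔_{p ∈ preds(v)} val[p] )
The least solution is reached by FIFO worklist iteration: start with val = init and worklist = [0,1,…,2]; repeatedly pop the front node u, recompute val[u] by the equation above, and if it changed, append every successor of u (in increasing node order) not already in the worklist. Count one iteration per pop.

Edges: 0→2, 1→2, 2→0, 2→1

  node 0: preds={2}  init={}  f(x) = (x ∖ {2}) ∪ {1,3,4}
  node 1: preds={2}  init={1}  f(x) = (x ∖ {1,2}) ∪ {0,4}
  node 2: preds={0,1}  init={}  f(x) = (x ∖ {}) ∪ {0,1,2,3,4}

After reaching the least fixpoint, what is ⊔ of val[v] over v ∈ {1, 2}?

{0,1,2,3,4}

Trace (6 dequeues):
  [1] u=0 | in {} | out {1,3,4} | prev {} | push {}
  [2] u=1 | in {} | out {0,1,4} | prev {1} | push {}
  [3] u=2 | in {0,1,3,4} | out {0,1,2,3,4} | prev {} | push {0,1}
  [4] u=0 | in {0,1,2,3,4} | out {0,1,3,4} | prev {1,3,4} | push {2}
  [5] u=1 | in {0,1,2,3,4} | out {0,1,3,4} | prev {0,1,4} | push {}
  [6] u=2 | in {0,1,3,4} | out {0,1,2,3,4} | ==

Converged values:
  [0] {0,1,3,4}
  [1] {0,1,3,4}
  [2] {0,1,2,3,4}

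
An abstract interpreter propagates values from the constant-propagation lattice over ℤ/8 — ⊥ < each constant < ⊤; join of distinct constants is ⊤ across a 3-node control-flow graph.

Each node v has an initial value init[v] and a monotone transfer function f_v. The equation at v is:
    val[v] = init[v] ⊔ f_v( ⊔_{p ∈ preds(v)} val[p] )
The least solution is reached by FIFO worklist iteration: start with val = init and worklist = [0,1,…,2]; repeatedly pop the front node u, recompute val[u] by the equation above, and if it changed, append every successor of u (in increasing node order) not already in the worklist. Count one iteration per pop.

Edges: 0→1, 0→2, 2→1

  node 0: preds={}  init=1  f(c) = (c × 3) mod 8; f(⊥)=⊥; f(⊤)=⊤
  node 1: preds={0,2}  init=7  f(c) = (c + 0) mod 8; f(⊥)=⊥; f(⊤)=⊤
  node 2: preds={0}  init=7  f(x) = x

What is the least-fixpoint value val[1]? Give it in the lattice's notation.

⊤

Trace (4 dequeues):
  [1] u=0 | in ⊥ | out 1 | ==
  [2] u=1 | in ⊤ | out ⊤ | prev 7 | push {}
  [3] u=2 | in 1 | out ⊤ | prev 7 | push {1}
  [4] u=1 | in ⊤ | out ⊤ | ==

Converged values:
  [0] 1
  [1] ⊤
  [2] ⊤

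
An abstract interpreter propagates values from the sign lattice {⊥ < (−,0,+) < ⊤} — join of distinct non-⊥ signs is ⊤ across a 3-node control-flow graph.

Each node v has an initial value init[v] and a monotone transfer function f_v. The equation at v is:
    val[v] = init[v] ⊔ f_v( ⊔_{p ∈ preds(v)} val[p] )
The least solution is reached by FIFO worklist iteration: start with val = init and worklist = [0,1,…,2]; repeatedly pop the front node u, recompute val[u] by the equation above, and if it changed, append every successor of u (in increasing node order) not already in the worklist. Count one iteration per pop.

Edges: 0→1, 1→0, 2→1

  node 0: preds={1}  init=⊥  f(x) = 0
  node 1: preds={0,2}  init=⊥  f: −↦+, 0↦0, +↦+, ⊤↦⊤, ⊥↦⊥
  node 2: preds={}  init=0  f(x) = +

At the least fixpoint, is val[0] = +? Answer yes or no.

Iteration log — 6 steps:
  step 1. node 0  ⊔preds=⊥  new=0  old=⊥  +wl: 
  step 2. node 1  ⊔preds=0  new=0  old=⊥  +wl: 0
  step 3. node 2  ⊔preds=⊥  new=⊤  old=0  +wl: 1
  step 4. node 0  ⊔preds=0  new=0  stable
  step 5. node 1  ⊔preds=⊤  new=⊤  old=0  +wl: 0
  step 6. node 0  ⊔preds=⊤  new=0  stable

Least fixpoint reached:
  node 0: 0
  node 1: ⊤
  node 2: ⊤

no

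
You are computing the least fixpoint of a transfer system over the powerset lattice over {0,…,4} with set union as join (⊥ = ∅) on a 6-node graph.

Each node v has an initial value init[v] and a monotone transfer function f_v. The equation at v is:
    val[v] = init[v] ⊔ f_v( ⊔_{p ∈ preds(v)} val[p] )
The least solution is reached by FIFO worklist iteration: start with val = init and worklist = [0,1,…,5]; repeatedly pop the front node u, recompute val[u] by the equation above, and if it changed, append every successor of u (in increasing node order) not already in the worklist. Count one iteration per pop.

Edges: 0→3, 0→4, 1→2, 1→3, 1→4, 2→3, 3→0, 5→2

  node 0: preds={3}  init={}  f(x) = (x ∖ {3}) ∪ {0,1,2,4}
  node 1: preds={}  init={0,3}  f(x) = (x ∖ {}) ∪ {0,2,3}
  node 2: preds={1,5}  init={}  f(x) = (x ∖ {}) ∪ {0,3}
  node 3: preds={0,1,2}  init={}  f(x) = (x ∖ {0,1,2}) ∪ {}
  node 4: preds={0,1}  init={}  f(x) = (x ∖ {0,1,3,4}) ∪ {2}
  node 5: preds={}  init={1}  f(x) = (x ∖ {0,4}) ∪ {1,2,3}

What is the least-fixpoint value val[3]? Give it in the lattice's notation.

{3,4}

Iteration log — 8 steps:
  step 1. node 0  ⊔preds={}  new={0,1,2,4}  old={}  +wl: 
  step 2. node 1  ⊔preds={}  new={0,2,3}  old={0,3}  +wl: 
  step 3. node 2  ⊔preds={0,1,2,3}  new={0,1,2,3}  old={}  +wl: 
  step 4. node 3  ⊔preds={0,1,2,3,4}  new={3,4}  old={}  +wl: 0
  step 5. node 4  ⊔preds={0,1,2,3,4}  new={2}  old={}  +wl: 
  step 6. node 5  ⊔preds={}  new={1,2,3}  old={1}  +wl: 2
  step 7. node 0  ⊔preds={3,4}  new={0,1,2,4}  stable
  step 8. node 2  ⊔preds={0,1,2,3}  new={0,1,2,3}  stable

Least fixpoint reached:
  node 0: {0,1,2,4}
  node 1: {0,2,3}
  node 2: {0,1,2,3}
  node 3: {3,4}
  node 4: {2}
  node 5: {1,2,3}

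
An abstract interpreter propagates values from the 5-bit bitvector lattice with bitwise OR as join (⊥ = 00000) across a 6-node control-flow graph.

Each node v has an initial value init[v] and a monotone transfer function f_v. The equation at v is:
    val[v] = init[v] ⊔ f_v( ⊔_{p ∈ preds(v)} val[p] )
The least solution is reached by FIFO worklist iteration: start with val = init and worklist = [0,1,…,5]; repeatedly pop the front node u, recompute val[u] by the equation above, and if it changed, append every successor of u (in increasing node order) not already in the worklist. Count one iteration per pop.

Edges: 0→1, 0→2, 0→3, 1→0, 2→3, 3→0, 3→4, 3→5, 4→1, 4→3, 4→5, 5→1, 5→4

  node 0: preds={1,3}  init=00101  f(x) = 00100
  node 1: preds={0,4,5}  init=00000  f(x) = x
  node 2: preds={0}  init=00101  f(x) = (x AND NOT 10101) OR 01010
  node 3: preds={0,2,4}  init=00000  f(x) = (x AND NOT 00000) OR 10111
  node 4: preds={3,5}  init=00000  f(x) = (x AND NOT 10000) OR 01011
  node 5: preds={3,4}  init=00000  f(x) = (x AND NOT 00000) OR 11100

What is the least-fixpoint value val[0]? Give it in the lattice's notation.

Worklist (11 pops):
  #1 pop 0: in=00000 → 00101 (no change)
  #2 pop 1: in=00101 → 00101 (was 00000); enqueue [0]
  #3 pop 2: in=00101 → 01111 (was 00101); enqueue []
  #4 pop 3: in=01111 → 11111 (was 00000); enqueue []
  #5 pop 4: in=11111 → 01111 (was 00000); enqueue [1,3]
  #6 pop 5: in=11111 → 11111 (was 00000); enqueue [4]
  #7 pop 0: in=11111 → 00101 (no change)
  #8 pop 1: in=11111 → 11111 (was 00101); enqueue [0]
  #9 pop 3: in=01111 → 11111 (no change)
  #10 pop 4: in=11111 → 01111 (no change)
  #11 pop 0: in=11111 → 00101 (no change)

Fixpoint:
  val[0] = 00101
  val[1] = 11111
  val[2] = 01111
  val[3] = 11111
  val[4] = 01111
  val[5] = 11111

00101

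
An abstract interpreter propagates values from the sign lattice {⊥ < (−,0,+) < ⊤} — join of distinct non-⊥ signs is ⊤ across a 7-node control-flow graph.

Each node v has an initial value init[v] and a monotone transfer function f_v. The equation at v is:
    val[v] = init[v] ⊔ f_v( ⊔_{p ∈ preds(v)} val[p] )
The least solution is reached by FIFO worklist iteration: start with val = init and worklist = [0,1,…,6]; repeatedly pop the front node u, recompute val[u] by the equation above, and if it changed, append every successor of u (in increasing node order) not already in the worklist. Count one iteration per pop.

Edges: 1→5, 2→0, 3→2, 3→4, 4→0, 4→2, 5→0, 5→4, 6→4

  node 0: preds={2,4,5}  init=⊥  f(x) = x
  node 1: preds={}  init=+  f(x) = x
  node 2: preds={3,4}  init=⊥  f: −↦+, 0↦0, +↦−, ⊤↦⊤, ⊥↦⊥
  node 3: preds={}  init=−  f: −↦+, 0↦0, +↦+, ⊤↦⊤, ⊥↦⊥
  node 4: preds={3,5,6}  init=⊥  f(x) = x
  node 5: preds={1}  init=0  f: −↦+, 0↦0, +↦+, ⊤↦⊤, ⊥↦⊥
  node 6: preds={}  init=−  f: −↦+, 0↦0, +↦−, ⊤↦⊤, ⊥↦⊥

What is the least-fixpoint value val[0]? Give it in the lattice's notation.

⊤

Trace (11 dequeues):
  [1] u=0 | in 0 | out 0 | prev ⊥ | push {}
  [2] u=1 | in ⊥ | out + | ==
  [3] u=2 | in − | out + | prev ⊥ | push {0}
  [4] u=3 | in ⊥ | out − | ==
  [5] u=4 | in ⊤ | out ⊤ | prev ⊥ | push {2}
  [6] u=5 | in + | out ⊤ | prev 0 | push {4}
  [7] u=6 | in ⊥ | out − | ==
  [8] u=0 | in ⊤ | out ⊤ | prev 0 | push {}
  [9] u=2 | in ⊤ | out ⊤ | prev + | push {0}
  [10] u=4 | in ⊤ | out ⊤ | ==
  [11] u=0 | in ⊤ | out ⊤ | ==

Converged values:
  [0] ⊤
  [1] +
  [2] ⊤
  [3] −
  [4] ⊤
  [5] ⊤
  [6] −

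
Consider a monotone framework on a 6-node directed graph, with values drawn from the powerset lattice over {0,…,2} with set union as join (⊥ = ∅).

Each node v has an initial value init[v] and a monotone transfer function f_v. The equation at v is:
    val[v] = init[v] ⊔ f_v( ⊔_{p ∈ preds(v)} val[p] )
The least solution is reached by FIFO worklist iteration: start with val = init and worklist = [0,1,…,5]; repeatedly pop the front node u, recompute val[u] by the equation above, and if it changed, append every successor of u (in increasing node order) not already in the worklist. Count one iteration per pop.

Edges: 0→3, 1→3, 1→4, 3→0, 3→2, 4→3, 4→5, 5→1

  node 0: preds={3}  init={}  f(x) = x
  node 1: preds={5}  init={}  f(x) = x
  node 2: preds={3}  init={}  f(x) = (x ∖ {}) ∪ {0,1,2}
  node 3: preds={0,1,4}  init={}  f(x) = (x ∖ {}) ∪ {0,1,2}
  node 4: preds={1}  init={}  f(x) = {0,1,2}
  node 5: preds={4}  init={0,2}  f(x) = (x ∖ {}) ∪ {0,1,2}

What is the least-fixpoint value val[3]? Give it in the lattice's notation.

Iteration log — 12 steps:
  step 1. node 0  ⊔preds={}  new={}  stable
  step 2. node 1  ⊔preds={0,2}  new={0,2}  old={}  +wl: 
  step 3. node 2  ⊔preds={}  new={0,1,2}  old={}  +wl: 
  step 4. node 3  ⊔preds={0,2}  new={0,1,2}  old={}  +wl: 0,2
  step 5. node 4  ⊔preds={0,2}  new={0,1,2}  old={}  +wl: 3
  step 6. node 5  ⊔preds={0,1,2}  new={0,1,2}  old={0,2}  +wl: 1
  step 7. node 0  ⊔preds={0,1,2}  new={0,1,2}  old={}  +wl: 
  step 8. node 2  ⊔preds={0,1,2}  new={0,1,2}  stable
  step 9. node 3  ⊔preds={0,1,2}  new={0,1,2}  stable
  step 10. node 1  ⊔preds={0,1,2}  new={0,1,2}  old={0,2}  +wl: 3,4
  step 11. node 3  ⊔preds={0,1,2}  new={0,1,2}  stable
  step 12. node 4  ⊔preds={0,1,2}  new={0,1,2}  stable

Least fixpoint reached:
  node 0: {0,1,2}
  node 1: {0,1,2}
  node 2: {0,1,2}
  node 3: {0,1,2}
  node 4: {0,1,2}
  node 5: {0,1,2}

{0,1,2}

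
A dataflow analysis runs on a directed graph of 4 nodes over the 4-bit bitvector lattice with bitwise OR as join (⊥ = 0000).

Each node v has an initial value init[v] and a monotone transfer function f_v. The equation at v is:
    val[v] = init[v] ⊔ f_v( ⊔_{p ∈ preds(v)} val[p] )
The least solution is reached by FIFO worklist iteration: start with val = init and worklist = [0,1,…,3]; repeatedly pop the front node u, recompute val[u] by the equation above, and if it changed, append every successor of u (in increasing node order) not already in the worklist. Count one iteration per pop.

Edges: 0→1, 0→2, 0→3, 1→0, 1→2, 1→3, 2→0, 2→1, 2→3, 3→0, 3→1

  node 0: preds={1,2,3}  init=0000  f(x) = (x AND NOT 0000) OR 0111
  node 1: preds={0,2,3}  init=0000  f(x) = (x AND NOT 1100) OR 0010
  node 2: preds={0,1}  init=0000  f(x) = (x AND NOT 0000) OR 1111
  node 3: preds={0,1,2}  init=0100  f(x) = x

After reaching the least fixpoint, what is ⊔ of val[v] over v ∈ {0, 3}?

Iteration log — 8 steps:
  step 1. node 0  ⊔preds=0100  new=0111  old=0000  +wl: 
  step 2. node 1  ⊔preds=0111  new=0011  old=0000  +wl: 0
  step 3. node 2  ⊔preds=0111  new=1111  old=0000  +wl: 1
  step 4. node 3  ⊔preds=1111  new=1111  old=0100  +wl: 
  step 5. node 0  ⊔preds=1111  new=1111  old=0111  +wl: 2,3
  step 6. node 1  ⊔preds=1111  new=0011  stable
  step 7. node 2  ⊔preds=1111  new=1111  stable
  step 8. node 3  ⊔preds=1111  new=1111  stable

Least fixpoint reached:
  node 0: 1111
  node 1: 0011
  node 2: 1111
  node 3: 1111

1111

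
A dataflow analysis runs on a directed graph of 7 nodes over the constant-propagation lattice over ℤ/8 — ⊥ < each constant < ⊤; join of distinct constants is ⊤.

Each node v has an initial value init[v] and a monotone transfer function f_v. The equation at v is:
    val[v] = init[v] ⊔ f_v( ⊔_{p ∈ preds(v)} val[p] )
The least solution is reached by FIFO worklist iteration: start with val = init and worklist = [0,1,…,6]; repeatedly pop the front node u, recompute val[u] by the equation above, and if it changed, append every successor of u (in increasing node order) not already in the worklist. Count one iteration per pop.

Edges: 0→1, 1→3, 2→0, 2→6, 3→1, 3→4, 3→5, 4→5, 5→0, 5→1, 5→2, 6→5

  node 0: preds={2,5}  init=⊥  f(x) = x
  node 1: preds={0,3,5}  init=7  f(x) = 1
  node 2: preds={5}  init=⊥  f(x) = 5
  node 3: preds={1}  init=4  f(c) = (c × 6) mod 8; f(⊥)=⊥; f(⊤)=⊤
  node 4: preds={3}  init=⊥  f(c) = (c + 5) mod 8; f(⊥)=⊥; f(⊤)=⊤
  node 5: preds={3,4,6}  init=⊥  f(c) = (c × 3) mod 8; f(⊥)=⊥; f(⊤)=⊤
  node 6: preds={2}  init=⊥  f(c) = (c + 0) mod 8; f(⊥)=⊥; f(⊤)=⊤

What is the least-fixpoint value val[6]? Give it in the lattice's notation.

5

Trace (11 dequeues):
  [1] u=0 | in ⊥ | out ⊥ | ==
  [2] u=1 | in 4 | out ⊤ | prev 7 | push {}
  [3] u=2 | in ⊥ | out 5 | prev ⊥ | push {0}
  [4] u=3 | in ⊤ | out ⊤ | prev 4 | push {1}
  [5] u=4 | in ⊤ | out ⊤ | prev ⊥ | push {}
  [6] u=5 | in ⊤ | out ⊤ | prev ⊥ | push {2}
  [7] u=6 | in 5 | out 5 | prev ⊥ | push {5}
  [8] u=0 | in ⊤ | out ⊤ | prev ⊥ | push {}
  [9] u=1 | in ⊤ | out ⊤ | ==
  [10] u=2 | in ⊤ | out 5 | ==
  [11] u=5 | in ⊤ | out ⊤ | ==

Converged values:
  [0] ⊤
  [1] ⊤
  [2] 5
  [3] ⊤
  [4] ⊤
  [5] ⊤
  [6] 5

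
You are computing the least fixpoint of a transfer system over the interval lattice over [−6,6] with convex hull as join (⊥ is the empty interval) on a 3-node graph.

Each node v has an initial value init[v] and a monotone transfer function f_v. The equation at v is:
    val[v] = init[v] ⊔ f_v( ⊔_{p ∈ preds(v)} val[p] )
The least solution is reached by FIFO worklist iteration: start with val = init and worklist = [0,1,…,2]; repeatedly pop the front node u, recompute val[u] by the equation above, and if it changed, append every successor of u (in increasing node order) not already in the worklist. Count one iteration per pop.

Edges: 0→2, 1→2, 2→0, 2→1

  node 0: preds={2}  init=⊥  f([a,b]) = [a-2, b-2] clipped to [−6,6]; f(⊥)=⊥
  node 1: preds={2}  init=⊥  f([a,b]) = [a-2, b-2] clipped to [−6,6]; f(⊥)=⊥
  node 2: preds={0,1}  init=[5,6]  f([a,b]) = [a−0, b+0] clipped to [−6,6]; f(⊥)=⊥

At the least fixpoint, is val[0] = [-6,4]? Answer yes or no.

yes

Trace (20 dequeues):
  [1] u=0 | in [5,6] | out [3,4] | prev ⊥ | push {}
  [2] u=1 | in [5,6] | out [3,4] | prev ⊥ | push {}
  [3] u=2 | in [3,4] | out [3,6] | prev [5,6] | push {0,1}
  [4] u=0 | in [3,6] | out [1,4] | prev [3,4] | push {2}
  [5] u=1 | in [3,6] | out [1,4] | prev [3,4] | push {}
  [6] u=2 | in [1,4] | out [1,6] | prev [3,6] | push {0,1}
  [7] u=0 | in [1,6] | out [-1,4] | prev [1,4] | push {2}
  [8] u=1 | in [1,6] | out [-1,4] | prev [1,4] | push {}
  [9] u=2 | in [-1,4] | out [-1,6] | prev [1,6] | push {0,1}
  [10] u=0 | in [-1,6] | out [-3,4] | prev [-1,4] | push {2}
  [11] u=1 | in [-1,6] | out [-3,4] | prev [-1,4] | push {}
  [12] u=2 | in [-3,4] | out [-3,6] | prev [-1,6] | push {0,1}
  [13] u=0 | in [-3,6] | out [-5,4] | prev [-3,4] | push {2}
  [14] u=1 | in [-3,6] | out [-5,4] | prev [-3,4] | push {}
  [15] u=2 | in [-5,4] | out [-5,6] | prev [-3,6] | push {0,1}
  [16] u=0 | in [-5,6] | out [-6,4] | prev [-5,4] | push {2}
  [17] u=1 | in [-5,6] | out [-6,4] | prev [-5,4] | push {}
  [18] u=2 | in [-6,4] | out [-6,6] | prev [-5,6] | push {0,1}
  [19] u=0 | in [-6,6] | out [-6,4] | ==
  [20] u=1 | in [-6,6] | out [-6,4] | ==

Converged values:
  [0] [-6,4]
  [1] [-6,4]
  [2] [-6,6]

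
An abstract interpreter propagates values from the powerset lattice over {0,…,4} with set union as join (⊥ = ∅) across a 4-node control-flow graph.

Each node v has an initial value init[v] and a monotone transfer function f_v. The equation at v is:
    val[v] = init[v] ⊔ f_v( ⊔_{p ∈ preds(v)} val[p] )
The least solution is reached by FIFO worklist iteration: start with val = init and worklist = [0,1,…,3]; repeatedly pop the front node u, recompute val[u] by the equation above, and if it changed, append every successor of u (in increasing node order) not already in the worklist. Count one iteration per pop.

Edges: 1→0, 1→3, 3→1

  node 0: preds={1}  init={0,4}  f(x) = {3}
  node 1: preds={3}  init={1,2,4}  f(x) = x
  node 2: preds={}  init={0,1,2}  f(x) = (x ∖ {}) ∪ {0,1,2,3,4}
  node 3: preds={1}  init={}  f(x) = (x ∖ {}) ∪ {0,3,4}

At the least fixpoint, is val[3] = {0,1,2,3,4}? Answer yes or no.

yes

Trace (7 dequeues):
  [1] u=0 | in {1,2,4} | out {0,3,4} | prev {0,4} | push {}
  [2] u=1 | in {} | out {1,2,4} | ==
  [3] u=2 | in {} | out {0,1,2,3,4} | prev {0,1,2} | push {}
  [4] u=3 | in {1,2,4} | out {0,1,2,3,4} | prev {} | push {1}
  [5] u=1 | in {0,1,2,3,4} | out {0,1,2,3,4} | prev {1,2,4} | push {0,3}
  [6] u=0 | in {0,1,2,3,4} | out {0,3,4} | ==
  [7] u=3 | in {0,1,2,3,4} | out {0,1,2,3,4} | ==

Converged values:
  [0] {0,3,4}
  [1] {0,1,2,3,4}
  [2] {0,1,2,3,4}
  [3] {0,1,2,3,4}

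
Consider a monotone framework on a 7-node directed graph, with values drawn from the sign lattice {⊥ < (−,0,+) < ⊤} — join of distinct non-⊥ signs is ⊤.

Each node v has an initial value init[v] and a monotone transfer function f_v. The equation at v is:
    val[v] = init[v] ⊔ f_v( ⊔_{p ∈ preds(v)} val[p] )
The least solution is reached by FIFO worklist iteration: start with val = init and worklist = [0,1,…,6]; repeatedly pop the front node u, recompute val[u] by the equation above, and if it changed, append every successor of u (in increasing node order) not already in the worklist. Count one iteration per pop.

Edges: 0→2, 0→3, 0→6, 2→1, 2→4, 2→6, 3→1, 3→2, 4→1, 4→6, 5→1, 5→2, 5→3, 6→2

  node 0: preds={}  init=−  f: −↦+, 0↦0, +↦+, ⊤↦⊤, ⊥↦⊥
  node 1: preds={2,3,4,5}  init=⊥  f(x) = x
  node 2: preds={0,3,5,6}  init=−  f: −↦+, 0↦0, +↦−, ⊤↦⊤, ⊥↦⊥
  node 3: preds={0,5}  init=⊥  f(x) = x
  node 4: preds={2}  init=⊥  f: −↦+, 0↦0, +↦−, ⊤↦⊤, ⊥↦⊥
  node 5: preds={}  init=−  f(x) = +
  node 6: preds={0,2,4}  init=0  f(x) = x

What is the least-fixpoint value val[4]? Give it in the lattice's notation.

⊤

Trace (12 dequeues):
  [1] u=0 | in ⊥ | out − | ==
  [2] u=1 | in − | out − | prev ⊥ | push {}
  [3] u=2 | in ⊤ | out ⊤ | prev − | push {1}
  [4] u=3 | in − | out − | prev ⊥ | push {2}
  [5] u=4 | in ⊤ | out ⊤ | prev ⊥ | push {}
  [6] u=5 | in ⊥ | out ⊤ | prev − | push {3}
  [7] u=6 | in ⊤ | out ⊤ | prev 0 | push {}
  [8] u=1 | in ⊤ | out ⊤ | prev − | push {}
  [9] u=2 | in ⊤ | out ⊤ | ==
  [10] u=3 | in ⊤ | out ⊤ | prev − | push {1,2}
  [11] u=1 | in ⊤ | out ⊤ | ==
  [12] u=2 | in ⊤ | out ⊤ | ==

Converged values:
  [0] −
  [1] ⊤
  [2] ⊤
  [3] ⊤
  [4] ⊤
  [5] ⊤
  [6] ⊤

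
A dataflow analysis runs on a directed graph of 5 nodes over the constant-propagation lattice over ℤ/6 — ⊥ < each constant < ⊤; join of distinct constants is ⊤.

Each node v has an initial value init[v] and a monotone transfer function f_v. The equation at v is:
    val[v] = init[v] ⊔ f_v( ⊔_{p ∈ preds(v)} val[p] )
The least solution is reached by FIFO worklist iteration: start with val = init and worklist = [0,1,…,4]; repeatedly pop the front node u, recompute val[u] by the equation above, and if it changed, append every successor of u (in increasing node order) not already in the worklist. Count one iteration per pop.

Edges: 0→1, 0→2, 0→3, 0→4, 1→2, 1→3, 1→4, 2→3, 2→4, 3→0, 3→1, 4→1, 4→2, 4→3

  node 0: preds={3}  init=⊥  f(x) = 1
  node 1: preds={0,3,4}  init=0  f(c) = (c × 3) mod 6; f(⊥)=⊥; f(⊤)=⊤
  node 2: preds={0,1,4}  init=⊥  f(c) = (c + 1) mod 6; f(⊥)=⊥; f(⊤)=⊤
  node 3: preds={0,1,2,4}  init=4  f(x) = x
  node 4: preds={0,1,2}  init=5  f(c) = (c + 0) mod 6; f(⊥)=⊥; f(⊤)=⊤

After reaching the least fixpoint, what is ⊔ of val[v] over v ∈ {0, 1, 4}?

⊤

Iteration log — 9 steps:
  step 1. node 0  ⊔preds=4  new=1  old=⊥  +wl: 
  step 2. node 1  ⊔preds=⊤  new=⊤  old=0  +wl: 
  step 3. node 2  ⊔preds=⊤  new=⊤  old=⊥  +wl: 
  step 4. node 3  ⊔preds=⊤  new=⊤  old=4  +wl: 0,1
  step 5. node 4  ⊔preds=⊤  new=⊤  old=5  +wl: 2,3
  step 6. node 0  ⊔preds=⊤  new=1  stable
  step 7. node 1  ⊔preds=⊤  new=⊤  stable
  step 8. node 2  ⊔preds=⊤  new=⊤  stable
  step 9. node 3  ⊔preds=⊤  new=⊤  stable

Least fixpoint reached:
  node 0: 1
  node 1: ⊤
  node 2: ⊤
  node 3: ⊤
  node 4: ⊤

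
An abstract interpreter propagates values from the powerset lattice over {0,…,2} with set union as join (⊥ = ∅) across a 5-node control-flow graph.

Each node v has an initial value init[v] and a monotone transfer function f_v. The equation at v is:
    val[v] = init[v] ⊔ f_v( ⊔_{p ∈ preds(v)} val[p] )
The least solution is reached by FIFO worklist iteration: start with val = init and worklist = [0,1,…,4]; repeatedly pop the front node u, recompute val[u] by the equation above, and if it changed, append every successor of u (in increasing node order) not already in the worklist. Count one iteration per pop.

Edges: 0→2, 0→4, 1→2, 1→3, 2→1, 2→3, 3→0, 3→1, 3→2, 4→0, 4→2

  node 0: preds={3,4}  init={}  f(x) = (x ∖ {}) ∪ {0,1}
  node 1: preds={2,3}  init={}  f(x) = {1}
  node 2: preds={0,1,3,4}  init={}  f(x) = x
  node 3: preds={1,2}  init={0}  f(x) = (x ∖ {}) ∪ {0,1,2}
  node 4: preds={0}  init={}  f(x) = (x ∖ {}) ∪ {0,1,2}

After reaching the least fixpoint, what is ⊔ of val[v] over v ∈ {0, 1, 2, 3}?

{0,1,2}

Trace (11 dequeues):
  [1] u=0 | in {0} | out {0,1} | prev {} | push {}
  [2] u=1 | in {0} | out {1} | prev {} | push {}
  [3] u=2 | in {0,1} | out {0,1} | prev {} | push {1}
  [4] u=3 | in {0,1} | out {0,1,2} | prev {0} | push {0,2}
  [5] u=4 | in {0,1} | out {0,1,2} | prev {} | push {}
  [6] u=1 | in {0,1,2} | out {1} | ==
  [7] u=0 | in {0,1,2} | out {0,1,2} | prev {0,1} | push {4}
  [8] u=2 | in {0,1,2} | out {0,1,2} | prev {0,1} | push {1,3}
  [9] u=4 | in {0,1,2} | out {0,1,2} | ==
  [10] u=1 | in {0,1,2} | out {1} | ==
  [11] u=3 | in {0,1,2} | out {0,1,2} | ==

Converged values:
  [0] {0,1,2}
  [1] {1}
  [2] {0,1,2}
  [3] {0,1,2}
  [4] {0,1,2}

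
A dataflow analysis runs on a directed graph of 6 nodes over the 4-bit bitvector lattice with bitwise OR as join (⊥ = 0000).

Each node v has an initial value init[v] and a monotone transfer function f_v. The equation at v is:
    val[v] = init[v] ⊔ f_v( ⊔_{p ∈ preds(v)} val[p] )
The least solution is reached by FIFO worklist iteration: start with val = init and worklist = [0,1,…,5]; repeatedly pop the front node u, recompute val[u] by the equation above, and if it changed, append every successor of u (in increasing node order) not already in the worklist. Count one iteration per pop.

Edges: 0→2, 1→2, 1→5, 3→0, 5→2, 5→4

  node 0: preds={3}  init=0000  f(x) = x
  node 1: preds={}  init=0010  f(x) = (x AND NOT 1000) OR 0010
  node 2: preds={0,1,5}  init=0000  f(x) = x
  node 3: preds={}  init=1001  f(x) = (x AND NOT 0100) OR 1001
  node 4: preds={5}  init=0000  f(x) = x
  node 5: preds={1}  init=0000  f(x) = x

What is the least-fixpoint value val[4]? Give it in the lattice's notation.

0010

Trace (8 dequeues):
  [1] u=0 | in 1001 | out 1001 | prev 0000 | push {}
  [2] u=1 | in 0000 | out 0010 | ==
  [3] u=2 | in 1011 | out 1011 | prev 0000 | push {}
  [4] u=3 | in 0000 | out 1001 | ==
  [5] u=4 | in 0000 | out 0000 | ==
  [6] u=5 | in 0010 | out 0010 | prev 0000 | push {2,4}
  [7] u=2 | in 1011 | out 1011 | ==
  [8] u=4 | in 0010 | out 0010 | prev 0000 | push {}

Converged values:
  [0] 1001
  [1] 0010
  [2] 1011
  [3] 1001
  [4] 0010
  [5] 0010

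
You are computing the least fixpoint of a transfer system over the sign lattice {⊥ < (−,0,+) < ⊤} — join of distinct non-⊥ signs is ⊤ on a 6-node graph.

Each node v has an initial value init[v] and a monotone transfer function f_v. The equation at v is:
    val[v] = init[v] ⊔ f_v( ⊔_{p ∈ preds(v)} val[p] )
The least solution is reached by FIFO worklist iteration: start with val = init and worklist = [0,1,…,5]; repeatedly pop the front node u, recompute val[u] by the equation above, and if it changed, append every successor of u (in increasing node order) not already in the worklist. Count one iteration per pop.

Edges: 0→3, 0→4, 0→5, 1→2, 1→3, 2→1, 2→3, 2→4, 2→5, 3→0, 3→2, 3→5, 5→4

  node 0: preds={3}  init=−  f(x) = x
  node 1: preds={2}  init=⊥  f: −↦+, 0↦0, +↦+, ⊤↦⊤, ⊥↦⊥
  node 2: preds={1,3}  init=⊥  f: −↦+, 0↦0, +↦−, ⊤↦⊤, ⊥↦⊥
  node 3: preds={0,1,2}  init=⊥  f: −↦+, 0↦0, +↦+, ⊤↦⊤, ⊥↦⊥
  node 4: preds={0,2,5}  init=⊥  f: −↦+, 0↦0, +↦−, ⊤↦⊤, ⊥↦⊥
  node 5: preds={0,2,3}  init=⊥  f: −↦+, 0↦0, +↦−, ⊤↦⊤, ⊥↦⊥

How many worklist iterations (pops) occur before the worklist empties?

20

Trace (20 dequeues):
  [1] u=0 | in ⊥ | out − | ==
  [2] u=1 | in ⊥ | out ⊥ | ==
  [3] u=2 | in ⊥ | out ⊥ | ==
  [4] u=3 | in − | out + | prev ⊥ | push {0,2}
  [5] u=4 | in − | out + | prev ⊥ | push {}
  [6] u=5 | in ⊤ | out ⊤ | prev ⊥ | push {4}
  [7] u=0 | in + | out ⊤ | prev − | push {3,5}
  [8] u=2 | in + | out − | prev ⊥ | push {1}
  [9] u=4 | in ⊤ | out ⊤ | prev + | push {}
  [10] u=3 | in ⊤ | out ⊤ | prev + | push {0,2}
  [11] u=5 | in ⊤ | out ⊤ | ==
  [12] u=1 | in − | out + | prev ⊥ | push {3}
  [13] u=0 | in ⊤ | out ⊤ | ==
  [14] u=2 | in ⊤ | out ⊤ | prev − | push {1,4,5}
  [15] u=3 | in ⊤ | out ⊤ | ==
  [16] u=1 | in ⊤ | out ⊤ | prev + | push {2,3}
  [17] u=4 | in ⊤ | out ⊤ | ==
  [18] u=5 | in ⊤ | out ⊤ | ==
  [19] u=2 | in ⊤ | out ⊤ | ==
  [20] u=3 | in ⊤ | out ⊤ | ==

Converged values:
  [0] ⊤
  [1] ⊤
  [2] ⊤
  [3] ⊤
  [4] ⊤
  [5] ⊤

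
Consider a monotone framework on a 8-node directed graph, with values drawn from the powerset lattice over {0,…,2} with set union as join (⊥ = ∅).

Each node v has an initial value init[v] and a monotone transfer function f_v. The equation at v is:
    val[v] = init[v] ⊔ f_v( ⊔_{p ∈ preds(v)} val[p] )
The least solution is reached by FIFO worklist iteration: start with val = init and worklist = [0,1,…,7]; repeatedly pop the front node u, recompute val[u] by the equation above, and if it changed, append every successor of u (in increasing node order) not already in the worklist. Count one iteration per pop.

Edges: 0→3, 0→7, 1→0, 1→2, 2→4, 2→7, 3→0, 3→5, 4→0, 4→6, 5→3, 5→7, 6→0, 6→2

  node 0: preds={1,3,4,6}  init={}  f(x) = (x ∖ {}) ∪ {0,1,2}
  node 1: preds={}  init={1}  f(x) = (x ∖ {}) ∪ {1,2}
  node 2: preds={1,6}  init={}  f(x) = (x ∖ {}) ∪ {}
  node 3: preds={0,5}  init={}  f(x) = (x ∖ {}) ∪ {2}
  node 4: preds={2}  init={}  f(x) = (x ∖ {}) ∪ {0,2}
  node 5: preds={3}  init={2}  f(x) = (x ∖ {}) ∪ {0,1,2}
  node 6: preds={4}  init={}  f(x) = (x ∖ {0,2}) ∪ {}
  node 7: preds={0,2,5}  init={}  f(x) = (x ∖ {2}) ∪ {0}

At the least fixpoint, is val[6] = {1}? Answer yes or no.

yes

Worklist (11 pops):
  #1 pop 0: in={1} → {0,1,2} (was {}); enqueue []
  #2 pop 1: in={} → {1,2} (was {1}); enqueue [0]
  #3 pop 2: in={1,2} → {1,2} (was {}); enqueue []
  #4 pop 3: in={0,1,2} → {0,1,2} (was {}); enqueue []
  #5 pop 4: in={1,2} → {0,1,2} (was {}); enqueue []
  #6 pop 5: in={0,1,2} → {0,1,2} (was {2}); enqueue [3]
  #7 pop 6: in={0,1,2} → {1} (was {}); enqueue [2]
  #8 pop 7: in={0,1,2} → {0,1} (was {}); enqueue []
  #9 pop 0: in={0,1,2} → {0,1,2} (no change)
  #10 pop 3: in={0,1,2} → {0,1,2} (no change)
  #11 pop 2: in={1,2} → {1,2} (no change)

Fixpoint:
  val[0] = {0,1,2}
  val[1] = {1,2}
  val[2] = {1,2}
  val[3] = {0,1,2}
  val[4] = {0,1,2}
  val[5] = {0,1,2}
  val[6] = {1}
  val[7] = {0,1}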